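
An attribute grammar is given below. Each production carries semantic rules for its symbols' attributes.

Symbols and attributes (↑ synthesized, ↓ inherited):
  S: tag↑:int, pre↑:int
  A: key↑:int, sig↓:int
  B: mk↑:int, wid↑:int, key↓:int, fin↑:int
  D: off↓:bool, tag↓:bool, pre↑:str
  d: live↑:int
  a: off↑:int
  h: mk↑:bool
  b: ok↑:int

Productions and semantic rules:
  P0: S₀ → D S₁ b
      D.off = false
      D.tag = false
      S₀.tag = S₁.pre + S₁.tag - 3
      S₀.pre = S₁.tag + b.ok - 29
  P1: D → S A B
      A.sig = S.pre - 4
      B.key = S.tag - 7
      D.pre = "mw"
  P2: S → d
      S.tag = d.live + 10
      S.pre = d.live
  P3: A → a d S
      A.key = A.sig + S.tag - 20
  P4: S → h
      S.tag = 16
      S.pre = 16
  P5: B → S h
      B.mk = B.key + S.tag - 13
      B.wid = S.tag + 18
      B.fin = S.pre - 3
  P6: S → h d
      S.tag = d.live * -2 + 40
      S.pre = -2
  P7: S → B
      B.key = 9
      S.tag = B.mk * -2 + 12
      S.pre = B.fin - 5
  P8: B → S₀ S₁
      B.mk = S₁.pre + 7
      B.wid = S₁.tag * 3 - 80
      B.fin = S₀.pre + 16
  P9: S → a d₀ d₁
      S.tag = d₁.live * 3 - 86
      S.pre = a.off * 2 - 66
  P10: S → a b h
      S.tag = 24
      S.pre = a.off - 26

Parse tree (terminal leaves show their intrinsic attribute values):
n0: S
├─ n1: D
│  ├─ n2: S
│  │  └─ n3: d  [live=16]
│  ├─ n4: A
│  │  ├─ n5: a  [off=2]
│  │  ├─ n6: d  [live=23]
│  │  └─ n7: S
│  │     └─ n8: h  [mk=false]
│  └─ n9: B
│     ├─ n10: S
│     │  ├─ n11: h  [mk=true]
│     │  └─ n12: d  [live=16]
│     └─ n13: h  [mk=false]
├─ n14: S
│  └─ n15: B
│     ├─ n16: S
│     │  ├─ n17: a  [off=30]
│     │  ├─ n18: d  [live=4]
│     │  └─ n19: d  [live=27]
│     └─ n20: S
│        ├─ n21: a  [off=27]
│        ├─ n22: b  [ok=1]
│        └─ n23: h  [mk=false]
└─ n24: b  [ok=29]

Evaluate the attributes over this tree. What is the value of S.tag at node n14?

-4

1. n1.off = false  [false]
2. n1.tag = false  [false]
3. n3.live = 16  [terminal]
4. n2.tag = 26  [d.live + 10]
5. n2.pre = 16  [d.live]
6. n4.sig = 12  [S.pre - 4]
7. n5.off = 2  [terminal]
8. n6.live = 23  [terminal]
9. n8.mk = false  [terminal]
10. n7.tag = 16  [16]
11. n7.pre = 16  [16]
12. n4.key = 8  [A.sig + S.tag - 20]
13. n9.key = 19  [S.tag - 7]
14. n11.mk = true  [terminal]
15. n12.live = 16  [terminal]
16. n10.tag = 8  [d.live * -2 + 40]
17. n10.pre = -2  [-2]
18. n13.mk = false  [terminal]
19. n9.mk = 14  [B.key + S.tag - 13]
20. n9.wid = 26  [S.tag + 18]
21. n9.fin = -5  [S.pre - 3]
22. n1.pre = "mw"  ["mw"]
23. n15.key = 9  [9]
24. n17.off = 30  [terminal]
25. n18.live = 4  [terminal]
26. n19.live = 27  [terminal]
27. n16.tag = -5  [d₁.live * 3 - 86]
28. n16.pre = -6  [a.off * 2 - 66]
29. n21.off = 27  [terminal]
30. n22.ok = 1  [terminal]
31. n23.mk = false  [terminal]
32. n20.tag = 24  [24]
33. n20.pre = 1  [a.off - 26]
34. n15.mk = 8  [S₁.pre + 7]
35. n15.wid = -8  [S₁.tag * 3 - 80]
36. n15.fin = 10  [S₀.pre + 16]
37. n14.tag = -4  [B.mk * -2 + 12]
38. n14.pre = 5  [B.fin - 5]
39. n24.ok = 29  [terminal]
40. n0.tag = -2  [S₁.pre + S₁.tag - 3]
41. n0.pre = -4  [S₁.tag + b.ok - 29]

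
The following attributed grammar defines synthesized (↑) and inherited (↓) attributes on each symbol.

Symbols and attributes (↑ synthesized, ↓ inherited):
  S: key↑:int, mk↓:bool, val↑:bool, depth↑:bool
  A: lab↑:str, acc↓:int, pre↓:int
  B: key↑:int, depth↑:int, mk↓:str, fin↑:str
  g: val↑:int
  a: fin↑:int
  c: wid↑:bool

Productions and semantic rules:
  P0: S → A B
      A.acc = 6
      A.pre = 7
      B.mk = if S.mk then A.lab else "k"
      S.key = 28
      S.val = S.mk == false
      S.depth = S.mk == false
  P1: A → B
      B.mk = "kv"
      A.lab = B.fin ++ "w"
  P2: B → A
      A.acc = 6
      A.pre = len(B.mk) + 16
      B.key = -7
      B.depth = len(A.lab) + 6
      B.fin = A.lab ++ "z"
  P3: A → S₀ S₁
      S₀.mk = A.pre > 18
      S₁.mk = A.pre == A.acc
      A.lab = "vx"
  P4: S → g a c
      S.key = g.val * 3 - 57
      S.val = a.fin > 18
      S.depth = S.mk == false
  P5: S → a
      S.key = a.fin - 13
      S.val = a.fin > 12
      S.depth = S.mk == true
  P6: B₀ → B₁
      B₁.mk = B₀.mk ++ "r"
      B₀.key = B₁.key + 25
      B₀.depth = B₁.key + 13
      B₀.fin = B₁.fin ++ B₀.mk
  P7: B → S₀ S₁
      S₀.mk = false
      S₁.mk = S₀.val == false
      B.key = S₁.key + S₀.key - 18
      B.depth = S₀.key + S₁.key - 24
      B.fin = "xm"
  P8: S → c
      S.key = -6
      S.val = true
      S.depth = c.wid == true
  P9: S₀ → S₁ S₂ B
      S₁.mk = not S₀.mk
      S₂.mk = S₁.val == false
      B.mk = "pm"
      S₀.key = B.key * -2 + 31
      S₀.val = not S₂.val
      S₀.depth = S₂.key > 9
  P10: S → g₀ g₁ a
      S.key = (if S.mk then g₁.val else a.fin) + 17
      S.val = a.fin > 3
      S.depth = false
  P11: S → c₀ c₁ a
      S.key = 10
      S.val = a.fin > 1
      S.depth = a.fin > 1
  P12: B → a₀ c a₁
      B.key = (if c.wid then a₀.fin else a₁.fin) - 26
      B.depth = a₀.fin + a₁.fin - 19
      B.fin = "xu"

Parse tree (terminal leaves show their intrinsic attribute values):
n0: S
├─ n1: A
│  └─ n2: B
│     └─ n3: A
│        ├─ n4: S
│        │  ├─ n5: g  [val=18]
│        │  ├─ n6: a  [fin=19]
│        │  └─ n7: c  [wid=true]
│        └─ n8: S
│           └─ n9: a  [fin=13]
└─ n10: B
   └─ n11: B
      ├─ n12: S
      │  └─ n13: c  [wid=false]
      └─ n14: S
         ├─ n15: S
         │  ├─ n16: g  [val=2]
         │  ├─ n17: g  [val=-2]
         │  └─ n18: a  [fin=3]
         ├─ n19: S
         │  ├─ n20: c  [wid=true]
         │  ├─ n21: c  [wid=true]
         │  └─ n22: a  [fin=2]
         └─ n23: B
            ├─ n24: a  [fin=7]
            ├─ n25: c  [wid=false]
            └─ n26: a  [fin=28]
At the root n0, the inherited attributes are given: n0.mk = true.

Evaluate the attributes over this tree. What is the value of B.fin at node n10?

"xmvxzw"

1. n0.mk = true  [given at root]
2. n1.acc = 6  [6]
3. n1.pre = 7  [7]
4. n2.mk = "kv"  ["kv"]
5. n3.acc = 6  [6]
6. n3.pre = 18  [len(B.mk) + 16]
7. n4.mk = false  [A.pre > 18]
8. n5.val = 18  [terminal]
9. n6.fin = 19  [terminal]
10. n7.wid = true  [terminal]
11. n4.key = -3  [g.val * 3 - 57]
12. n4.val = true  [a.fin > 18]
13. n4.depth = true  [S.mk == false]
14. n8.mk = false  [A.pre == A.acc]
15. n9.fin = 13  [terminal]
16. n8.key = 0  [a.fin - 13]
17. n8.val = true  [a.fin > 12]
18. n8.depth = false  [S.mk == true]
19. n3.lab = "vx"  ["vx"]
20. n2.key = -7  [-7]
21. n2.depth = 8  [len(A.lab) + 6]
22. n2.fin = "vxz"  [A.lab ++ "z"]
23. n1.lab = "vxzw"  [B.fin ++ "w"]
24. n10.mk = "vxzw"  [if S.mk then A.lab else "k"]
25. n11.mk = "vxzwr"  [B₀.mk ++ "r"]
26. n12.mk = false  [false]
27. n13.wid = false  [terminal]
28. n12.key = -6  [-6]
29. n12.val = true  [true]
30. n12.depth = false  [c.wid == true]
31. n14.mk = false  [S₀.val == false]
32. n15.mk = true  [not S₀.mk]
33. n16.val = 2  [terminal]
34. n17.val = -2  [terminal]
35. n18.fin = 3  [terminal]
36. n15.key = 15  [(if S.mk then g₁.val else a.fin) + 17]
37. n15.val = false  [a.fin > 3]
38. n15.depth = false  [false]
39. n19.mk = true  [S₁.val == false]
40. n20.wid = true  [terminal]
41. n21.wid = true  [terminal]
42. n22.fin = 2  [terminal]
43. n19.key = 10  [10]
44. n19.val = true  [a.fin > 1]
45. n19.depth = true  [a.fin > 1]
46. n23.mk = "pm"  ["pm"]
47. n24.fin = 7  [terminal]
48. n25.wid = false  [terminal]
49. n26.fin = 28  [terminal]
50. n23.key = 2  [(if c.wid then a₀.fin else a₁.fin) - 26]
51. n23.depth = 16  [a₀.fin + a₁.fin - 19]
52. n23.fin = "xu"  ["xu"]
53. n14.key = 27  [B.key * -2 + 31]
54. n14.val = false  [not S₂.val]
55. n14.depth = true  [S₂.key > 9]
56. n11.key = 3  [S₁.key + S₀.key - 18]
57. n11.depth = -3  [S₀.key + S₁.key - 24]
58. n11.fin = "xm"  ["xm"]
59. n10.key = 28  [B₁.key + 25]
60. n10.depth = 16  [B₁.key + 13]
61. n10.fin = "xmvxzw"  [B₁.fin ++ B₀.mk]
62. n0.key = 28  [28]
63. n0.val = false  [S.mk == false]
64. n0.depth = false  [S.mk == false]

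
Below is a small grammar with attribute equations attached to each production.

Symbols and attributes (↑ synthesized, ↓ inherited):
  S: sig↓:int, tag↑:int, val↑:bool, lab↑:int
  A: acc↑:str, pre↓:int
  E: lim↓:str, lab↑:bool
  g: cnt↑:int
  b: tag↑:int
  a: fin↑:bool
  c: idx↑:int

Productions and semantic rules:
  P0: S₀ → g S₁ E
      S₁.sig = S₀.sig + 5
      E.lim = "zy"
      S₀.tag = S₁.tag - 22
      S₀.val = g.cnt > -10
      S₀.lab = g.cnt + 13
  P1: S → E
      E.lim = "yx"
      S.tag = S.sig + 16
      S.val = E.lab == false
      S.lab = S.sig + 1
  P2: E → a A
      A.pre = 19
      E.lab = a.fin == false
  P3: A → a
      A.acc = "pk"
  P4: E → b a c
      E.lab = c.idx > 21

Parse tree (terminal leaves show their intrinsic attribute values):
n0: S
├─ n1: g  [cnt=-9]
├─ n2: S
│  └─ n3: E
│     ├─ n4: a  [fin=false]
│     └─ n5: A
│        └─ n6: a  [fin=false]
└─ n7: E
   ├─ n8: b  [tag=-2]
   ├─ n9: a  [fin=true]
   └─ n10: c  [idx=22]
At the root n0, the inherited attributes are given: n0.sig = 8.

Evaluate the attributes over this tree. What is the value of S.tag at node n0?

1. n0.sig = 8  [given at root]
2. n1.cnt = -9  [terminal]
3. n2.sig = 13  [S₀.sig + 5]
4. n3.lim = "yx"  ["yx"]
5. n4.fin = false  [terminal]
6. n5.pre = 19  [19]
7. n6.fin = false  [terminal]
8. n5.acc = "pk"  ["pk"]
9. n3.lab = true  [a.fin == false]
10. n2.tag = 29  [S.sig + 16]
11. n2.val = false  [E.lab == false]
12. n2.lab = 14  [S.sig + 1]
13. n7.lim = "zy"  ["zy"]
14. n8.tag = -2  [terminal]
15. n9.fin = true  [terminal]
16. n10.idx = 22  [terminal]
17. n7.lab = true  [c.idx > 21]
18. n0.tag = 7  [S₁.tag - 22]
19. n0.val = true  [g.cnt > -10]
20. n0.lab = 4  [g.cnt + 13]

7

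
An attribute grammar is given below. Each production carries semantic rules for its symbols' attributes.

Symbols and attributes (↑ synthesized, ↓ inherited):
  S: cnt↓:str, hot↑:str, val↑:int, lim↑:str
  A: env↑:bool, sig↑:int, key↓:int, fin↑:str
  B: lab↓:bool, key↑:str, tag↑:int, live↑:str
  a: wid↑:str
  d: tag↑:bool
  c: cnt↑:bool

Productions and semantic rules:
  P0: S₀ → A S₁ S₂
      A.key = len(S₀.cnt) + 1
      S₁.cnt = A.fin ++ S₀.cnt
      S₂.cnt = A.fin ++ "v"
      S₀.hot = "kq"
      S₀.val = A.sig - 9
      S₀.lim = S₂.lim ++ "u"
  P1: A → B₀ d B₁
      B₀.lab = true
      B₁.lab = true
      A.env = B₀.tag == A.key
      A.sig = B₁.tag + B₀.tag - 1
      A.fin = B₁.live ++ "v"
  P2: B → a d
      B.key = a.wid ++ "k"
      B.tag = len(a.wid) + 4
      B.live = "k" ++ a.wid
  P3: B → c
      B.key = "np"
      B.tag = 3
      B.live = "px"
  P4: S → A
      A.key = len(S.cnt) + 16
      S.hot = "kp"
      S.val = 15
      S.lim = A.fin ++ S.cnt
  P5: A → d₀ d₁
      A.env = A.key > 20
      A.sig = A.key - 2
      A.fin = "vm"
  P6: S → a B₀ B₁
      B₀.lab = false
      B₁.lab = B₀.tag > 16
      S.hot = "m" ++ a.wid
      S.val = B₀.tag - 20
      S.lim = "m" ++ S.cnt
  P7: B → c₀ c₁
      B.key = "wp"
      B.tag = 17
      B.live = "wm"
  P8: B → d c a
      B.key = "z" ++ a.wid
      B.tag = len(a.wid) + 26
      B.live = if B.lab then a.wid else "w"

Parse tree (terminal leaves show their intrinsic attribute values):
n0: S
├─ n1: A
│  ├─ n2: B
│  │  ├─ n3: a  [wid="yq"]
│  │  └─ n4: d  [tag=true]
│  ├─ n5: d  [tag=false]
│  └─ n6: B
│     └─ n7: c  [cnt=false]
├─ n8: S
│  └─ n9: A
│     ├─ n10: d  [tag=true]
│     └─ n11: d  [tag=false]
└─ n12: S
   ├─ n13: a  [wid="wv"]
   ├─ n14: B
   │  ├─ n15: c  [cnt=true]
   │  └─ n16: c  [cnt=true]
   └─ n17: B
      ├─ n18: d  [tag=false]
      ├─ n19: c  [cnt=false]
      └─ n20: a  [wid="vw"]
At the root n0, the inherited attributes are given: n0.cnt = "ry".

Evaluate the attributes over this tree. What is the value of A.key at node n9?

21

1. n0.cnt = "ry"  [given at root]
2. n1.key = 3  [len(S₀.cnt) + 1]
3. n2.lab = true  [true]
4. n3.wid = "yq"  [terminal]
5. n4.tag = true  [terminal]
6. n2.key = "yqk"  [a.wid ++ "k"]
7. n2.tag = 6  [len(a.wid) + 4]
8. n2.live = "kyq"  ["k" ++ a.wid]
9. n5.tag = false  [terminal]
10. n6.lab = true  [true]
11. n7.cnt = false  [terminal]
12. n6.key = "np"  ["np"]
13. n6.tag = 3  [3]
14. n6.live = "px"  ["px"]
15. n1.env = false  [B₀.tag == A.key]
16. n1.sig = 8  [B₁.tag + B₀.tag - 1]
17. n1.fin = "pxv"  [B₁.live ++ "v"]
18. n8.cnt = "pxvry"  [A.fin ++ S₀.cnt]
19. n9.key = 21  [len(S.cnt) + 16]
20. n10.tag = true  [terminal]
21. n11.tag = false  [terminal]
22. n9.env = true  [A.key > 20]
23. n9.sig = 19  [A.key - 2]
24. n9.fin = "vm"  ["vm"]
25. n8.hot = "kp"  ["kp"]
26. n8.val = 15  [15]
27. n8.lim = "vmpxvry"  [A.fin ++ S.cnt]
28. n12.cnt = "pxvv"  [A.fin ++ "v"]
29. n13.wid = "wv"  [terminal]
30. n14.lab = false  [false]
31. n15.cnt = true  [terminal]
32. n16.cnt = true  [terminal]
33. n14.key = "wp"  ["wp"]
34. n14.tag = 17  [17]
35. n14.live = "wm"  ["wm"]
36. n17.lab = true  [B₀.tag > 16]
37. n18.tag = false  [terminal]
38. n19.cnt = false  [terminal]
39. n20.wid = "vw"  [terminal]
40. n17.key = "zvw"  ["z" ++ a.wid]
41. n17.tag = 28  [len(a.wid) + 26]
42. n17.live = "vw"  [if B.lab then a.wid else "w"]
43. n12.hot = "mwv"  ["m" ++ a.wid]
44. n12.val = -3  [B₀.tag - 20]
45. n12.lim = "mpxvv"  ["m" ++ S.cnt]
46. n0.hot = "kq"  ["kq"]
47. n0.val = -1  [A.sig - 9]
48. n0.lim = "mpxvvu"  [S₂.lim ++ "u"]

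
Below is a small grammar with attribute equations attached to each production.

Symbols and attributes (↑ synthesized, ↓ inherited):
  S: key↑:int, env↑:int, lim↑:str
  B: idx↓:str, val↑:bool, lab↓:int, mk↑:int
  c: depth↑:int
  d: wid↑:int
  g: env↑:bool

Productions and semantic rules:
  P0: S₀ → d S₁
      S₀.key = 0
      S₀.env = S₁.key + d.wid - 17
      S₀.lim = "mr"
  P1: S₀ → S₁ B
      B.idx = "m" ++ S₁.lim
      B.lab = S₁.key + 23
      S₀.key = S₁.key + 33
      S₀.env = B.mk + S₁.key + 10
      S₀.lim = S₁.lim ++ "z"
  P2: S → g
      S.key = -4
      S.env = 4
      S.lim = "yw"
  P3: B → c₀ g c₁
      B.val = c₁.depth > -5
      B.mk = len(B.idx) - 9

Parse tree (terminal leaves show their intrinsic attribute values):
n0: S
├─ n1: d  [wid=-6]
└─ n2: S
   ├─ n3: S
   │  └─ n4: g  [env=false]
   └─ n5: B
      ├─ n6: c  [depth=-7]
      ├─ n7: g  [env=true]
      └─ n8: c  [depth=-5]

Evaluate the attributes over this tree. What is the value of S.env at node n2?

0

1. n1.wid = -6  [terminal]
2. n4.env = false  [terminal]
3. n3.key = -4  [-4]
4. n3.env = 4  [4]
5. n3.lim = "yw"  ["yw"]
6. n5.idx = "myw"  ["m" ++ S₁.lim]
7. n5.lab = 19  [S₁.key + 23]
8. n6.depth = -7  [terminal]
9. n7.env = true  [terminal]
10. n8.depth = -5  [terminal]
11. n5.val = false  [c₁.depth > -5]
12. n5.mk = -6  [len(B.idx) - 9]
13. n2.key = 29  [S₁.key + 33]
14. n2.env = 0  [B.mk + S₁.key + 10]
15. n2.lim = "ywz"  [S₁.lim ++ "z"]
16. n0.key = 0  [0]
17. n0.env = 6  [S₁.key + d.wid - 17]
18. n0.lim = "mr"  ["mr"]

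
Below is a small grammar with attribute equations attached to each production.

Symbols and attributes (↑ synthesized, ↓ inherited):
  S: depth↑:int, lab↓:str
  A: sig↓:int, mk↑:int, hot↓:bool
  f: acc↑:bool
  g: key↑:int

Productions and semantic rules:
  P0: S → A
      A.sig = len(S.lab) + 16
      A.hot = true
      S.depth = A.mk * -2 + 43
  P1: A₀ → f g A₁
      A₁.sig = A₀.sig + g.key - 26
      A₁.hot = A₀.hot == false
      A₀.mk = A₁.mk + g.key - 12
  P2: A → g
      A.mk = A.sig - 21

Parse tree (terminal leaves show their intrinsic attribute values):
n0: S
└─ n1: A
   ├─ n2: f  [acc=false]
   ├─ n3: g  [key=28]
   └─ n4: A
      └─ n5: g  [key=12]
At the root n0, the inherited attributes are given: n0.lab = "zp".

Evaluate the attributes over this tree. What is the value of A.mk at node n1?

15

1. n0.lab = "zp"  [given at root]
2. n1.sig = 18  [len(S.lab) + 16]
3. n1.hot = true  [true]
4. n2.acc = false  [terminal]
5. n3.key = 28  [terminal]
6. n4.sig = 20  [A₀.sig + g.key - 26]
7. n4.hot = false  [A₀.hot == false]
8. n5.key = 12  [terminal]
9. n4.mk = -1  [A.sig - 21]
10. n1.mk = 15  [A₁.mk + g.key - 12]
11. n0.depth = 13  [A.mk * -2 + 43]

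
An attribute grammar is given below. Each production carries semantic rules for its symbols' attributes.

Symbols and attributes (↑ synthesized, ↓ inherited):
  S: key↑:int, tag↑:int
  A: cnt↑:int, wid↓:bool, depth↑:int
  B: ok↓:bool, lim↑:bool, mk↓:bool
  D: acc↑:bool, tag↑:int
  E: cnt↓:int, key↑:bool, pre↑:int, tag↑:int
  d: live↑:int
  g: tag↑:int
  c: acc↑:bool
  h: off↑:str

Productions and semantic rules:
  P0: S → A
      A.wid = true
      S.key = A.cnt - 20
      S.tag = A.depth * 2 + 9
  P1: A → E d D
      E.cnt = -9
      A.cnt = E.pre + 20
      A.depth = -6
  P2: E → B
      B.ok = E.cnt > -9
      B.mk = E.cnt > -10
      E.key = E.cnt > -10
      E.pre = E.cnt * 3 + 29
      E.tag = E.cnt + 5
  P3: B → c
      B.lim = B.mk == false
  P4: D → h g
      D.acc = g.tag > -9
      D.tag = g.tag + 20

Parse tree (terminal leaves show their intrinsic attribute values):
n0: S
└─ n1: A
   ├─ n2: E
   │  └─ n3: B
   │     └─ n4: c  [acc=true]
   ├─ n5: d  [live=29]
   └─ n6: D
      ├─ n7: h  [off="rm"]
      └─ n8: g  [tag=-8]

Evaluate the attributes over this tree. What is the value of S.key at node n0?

2

1. n1.wid = true  [true]
2. n2.cnt = -9  [-9]
3. n3.ok = false  [E.cnt > -9]
4. n3.mk = true  [E.cnt > -10]
5. n4.acc = true  [terminal]
6. n3.lim = false  [B.mk == false]
7. n2.key = true  [E.cnt > -10]
8. n2.pre = 2  [E.cnt * 3 + 29]
9. n2.tag = -4  [E.cnt + 5]
10. n5.live = 29  [terminal]
11. n7.off = "rm"  [terminal]
12. n8.tag = -8  [terminal]
13. n6.acc = true  [g.tag > -9]
14. n6.tag = 12  [g.tag + 20]
15. n1.cnt = 22  [E.pre + 20]
16. n1.depth = -6  [-6]
17. n0.key = 2  [A.cnt - 20]
18. n0.tag = -3  [A.depth * 2 + 9]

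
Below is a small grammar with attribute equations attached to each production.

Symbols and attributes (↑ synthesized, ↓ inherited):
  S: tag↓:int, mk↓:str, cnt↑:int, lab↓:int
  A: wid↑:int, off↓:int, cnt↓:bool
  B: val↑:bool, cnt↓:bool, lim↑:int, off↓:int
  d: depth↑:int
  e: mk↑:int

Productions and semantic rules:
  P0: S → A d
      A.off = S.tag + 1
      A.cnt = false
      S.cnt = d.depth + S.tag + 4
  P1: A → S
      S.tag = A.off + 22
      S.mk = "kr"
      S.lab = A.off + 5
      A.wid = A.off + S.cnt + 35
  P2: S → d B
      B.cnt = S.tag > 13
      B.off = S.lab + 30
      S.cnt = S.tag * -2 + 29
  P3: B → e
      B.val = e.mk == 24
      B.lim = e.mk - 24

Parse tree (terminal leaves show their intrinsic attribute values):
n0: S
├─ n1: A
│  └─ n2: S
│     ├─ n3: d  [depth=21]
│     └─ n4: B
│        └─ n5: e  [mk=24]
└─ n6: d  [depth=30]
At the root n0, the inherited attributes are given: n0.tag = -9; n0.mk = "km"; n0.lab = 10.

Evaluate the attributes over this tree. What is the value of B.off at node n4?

1. n0.tag = -9  [given at root]
2. n0.mk = "km"  [given at root]
3. n0.lab = 10  [given at root]
4. n1.off = -8  [S.tag + 1]
5. n1.cnt = false  [false]
6. n2.tag = 14  [A.off + 22]
7. n2.mk = "kr"  ["kr"]
8. n2.lab = -3  [A.off + 5]
9. n3.depth = 21  [terminal]
10. n4.cnt = true  [S.tag > 13]
11. n4.off = 27  [S.lab + 30]
12. n5.mk = 24  [terminal]
13. n4.val = true  [e.mk == 24]
14. n4.lim = 0  [e.mk - 24]
15. n2.cnt = 1  [S.tag * -2 + 29]
16. n1.wid = 28  [A.off + S.cnt + 35]
17. n6.depth = 30  [terminal]
18. n0.cnt = 25  [d.depth + S.tag + 4]

27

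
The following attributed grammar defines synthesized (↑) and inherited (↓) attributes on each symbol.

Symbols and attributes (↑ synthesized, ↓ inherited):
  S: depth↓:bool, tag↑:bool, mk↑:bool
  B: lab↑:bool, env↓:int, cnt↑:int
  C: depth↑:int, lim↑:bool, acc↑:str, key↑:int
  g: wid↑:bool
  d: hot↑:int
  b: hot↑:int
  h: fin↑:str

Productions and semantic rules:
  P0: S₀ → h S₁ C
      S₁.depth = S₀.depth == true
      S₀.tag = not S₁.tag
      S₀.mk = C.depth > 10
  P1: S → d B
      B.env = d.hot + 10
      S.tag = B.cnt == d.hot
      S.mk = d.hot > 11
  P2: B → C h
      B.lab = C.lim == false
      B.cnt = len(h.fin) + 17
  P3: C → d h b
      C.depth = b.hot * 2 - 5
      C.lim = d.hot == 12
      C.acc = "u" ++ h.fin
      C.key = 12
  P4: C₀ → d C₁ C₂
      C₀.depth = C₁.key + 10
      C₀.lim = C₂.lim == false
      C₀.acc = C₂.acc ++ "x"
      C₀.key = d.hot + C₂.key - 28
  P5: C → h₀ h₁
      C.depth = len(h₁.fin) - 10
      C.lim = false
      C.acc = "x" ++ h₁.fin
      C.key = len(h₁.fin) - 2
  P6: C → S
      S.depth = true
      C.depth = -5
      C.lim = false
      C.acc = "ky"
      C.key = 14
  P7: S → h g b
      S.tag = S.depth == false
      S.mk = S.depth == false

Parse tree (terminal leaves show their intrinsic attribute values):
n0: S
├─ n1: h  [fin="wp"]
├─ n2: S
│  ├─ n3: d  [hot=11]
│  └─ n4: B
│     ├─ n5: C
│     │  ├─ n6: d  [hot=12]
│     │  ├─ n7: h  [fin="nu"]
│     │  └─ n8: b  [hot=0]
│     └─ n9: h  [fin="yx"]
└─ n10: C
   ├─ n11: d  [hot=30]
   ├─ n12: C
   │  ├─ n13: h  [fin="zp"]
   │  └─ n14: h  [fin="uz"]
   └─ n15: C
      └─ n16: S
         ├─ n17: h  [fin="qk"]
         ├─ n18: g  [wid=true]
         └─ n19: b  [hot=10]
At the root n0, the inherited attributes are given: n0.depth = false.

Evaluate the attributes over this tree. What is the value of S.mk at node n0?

false

1. n0.depth = false  [given at root]
2. n1.fin = "wp"  [terminal]
3. n2.depth = false  [S₀.depth == true]
4. n3.hot = 11  [terminal]
5. n4.env = 21  [d.hot + 10]
6. n6.hot = 12  [terminal]
7. n7.fin = "nu"  [terminal]
8. n8.hot = 0  [terminal]
9. n5.depth = -5  [b.hot * 2 - 5]
10. n5.lim = true  [d.hot == 12]
11. n5.acc = "unu"  ["u" ++ h.fin]
12. n5.key = 12  [12]
13. n9.fin = "yx"  [terminal]
14. n4.lab = false  [C.lim == false]
15. n4.cnt = 19  [len(h.fin) + 17]
16. n2.tag = false  [B.cnt == d.hot]
17. n2.mk = false  [d.hot > 11]
18. n11.hot = 30  [terminal]
19. n13.fin = "zp"  [terminal]
20. n14.fin = "uz"  [terminal]
21. n12.depth = -8  [len(h₁.fin) - 10]
22. n12.lim = false  [false]
23. n12.acc = "xuz"  ["x" ++ h₁.fin]
24. n12.key = 0  [len(h₁.fin) - 2]
25. n16.depth = true  [true]
26. n17.fin = "qk"  [terminal]
27. n18.wid = true  [terminal]
28. n19.hot = 10  [terminal]
29. n16.tag = false  [S.depth == false]
30. n16.mk = false  [S.depth == false]
31. n15.depth = -5  [-5]
32. n15.lim = false  [false]
33. n15.acc = "ky"  ["ky"]
34. n15.key = 14  [14]
35. n10.depth = 10  [C₁.key + 10]
36. n10.lim = true  [C₂.lim == false]
37. n10.acc = "kyx"  [C₂.acc ++ "x"]
38. n10.key = 16  [d.hot + C₂.key - 28]
39. n0.tag = true  [not S₁.tag]
40. n0.mk = false  [C.depth > 10]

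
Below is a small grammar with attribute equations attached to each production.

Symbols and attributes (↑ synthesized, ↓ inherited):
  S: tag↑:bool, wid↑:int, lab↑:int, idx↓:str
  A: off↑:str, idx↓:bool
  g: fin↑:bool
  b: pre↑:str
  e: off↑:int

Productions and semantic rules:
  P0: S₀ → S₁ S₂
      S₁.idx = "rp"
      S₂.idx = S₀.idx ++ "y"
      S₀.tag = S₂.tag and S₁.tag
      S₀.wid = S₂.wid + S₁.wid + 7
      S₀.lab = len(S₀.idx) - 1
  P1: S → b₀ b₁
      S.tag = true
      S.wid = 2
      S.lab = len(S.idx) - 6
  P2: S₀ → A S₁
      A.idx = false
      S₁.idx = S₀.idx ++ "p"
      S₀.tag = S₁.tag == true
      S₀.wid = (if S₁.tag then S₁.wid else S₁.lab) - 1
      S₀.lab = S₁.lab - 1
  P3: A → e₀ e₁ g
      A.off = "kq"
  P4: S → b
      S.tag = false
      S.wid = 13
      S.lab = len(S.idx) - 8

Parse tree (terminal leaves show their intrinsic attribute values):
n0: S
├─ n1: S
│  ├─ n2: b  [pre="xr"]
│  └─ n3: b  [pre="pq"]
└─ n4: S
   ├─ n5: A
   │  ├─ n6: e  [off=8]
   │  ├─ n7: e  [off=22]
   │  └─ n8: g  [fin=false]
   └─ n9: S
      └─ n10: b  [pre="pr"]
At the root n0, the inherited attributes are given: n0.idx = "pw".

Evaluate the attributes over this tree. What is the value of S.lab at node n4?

-5

1. n0.idx = "pw"  [given at root]
2. n1.idx = "rp"  ["rp"]
3. n2.pre = "xr"  [terminal]
4. n3.pre = "pq"  [terminal]
5. n1.tag = true  [true]
6. n1.wid = 2  [2]
7. n1.lab = -4  [len(S.idx) - 6]
8. n4.idx = "pwy"  [S₀.idx ++ "y"]
9. n5.idx = false  [false]
10. n6.off = 8  [terminal]
11. n7.off = 22  [terminal]
12. n8.fin = false  [terminal]
13. n5.off = "kq"  ["kq"]
14. n9.idx = "pwyp"  [S₀.idx ++ "p"]
15. n10.pre = "pr"  [terminal]
16. n9.tag = false  [false]
17. n9.wid = 13  [13]
18. n9.lab = -4  [len(S.idx) - 8]
19. n4.tag = false  [S₁.tag == true]
20. n4.wid = -5  [(if S₁.tag then S₁.wid else S₁.lab) - 1]
21. n4.lab = -5  [S₁.lab - 1]
22. n0.tag = false  [S₂.tag and S₁.tag]
23. n0.wid = 4  [S₂.wid + S₁.wid + 7]
24. n0.lab = 1  [len(S₀.idx) - 1]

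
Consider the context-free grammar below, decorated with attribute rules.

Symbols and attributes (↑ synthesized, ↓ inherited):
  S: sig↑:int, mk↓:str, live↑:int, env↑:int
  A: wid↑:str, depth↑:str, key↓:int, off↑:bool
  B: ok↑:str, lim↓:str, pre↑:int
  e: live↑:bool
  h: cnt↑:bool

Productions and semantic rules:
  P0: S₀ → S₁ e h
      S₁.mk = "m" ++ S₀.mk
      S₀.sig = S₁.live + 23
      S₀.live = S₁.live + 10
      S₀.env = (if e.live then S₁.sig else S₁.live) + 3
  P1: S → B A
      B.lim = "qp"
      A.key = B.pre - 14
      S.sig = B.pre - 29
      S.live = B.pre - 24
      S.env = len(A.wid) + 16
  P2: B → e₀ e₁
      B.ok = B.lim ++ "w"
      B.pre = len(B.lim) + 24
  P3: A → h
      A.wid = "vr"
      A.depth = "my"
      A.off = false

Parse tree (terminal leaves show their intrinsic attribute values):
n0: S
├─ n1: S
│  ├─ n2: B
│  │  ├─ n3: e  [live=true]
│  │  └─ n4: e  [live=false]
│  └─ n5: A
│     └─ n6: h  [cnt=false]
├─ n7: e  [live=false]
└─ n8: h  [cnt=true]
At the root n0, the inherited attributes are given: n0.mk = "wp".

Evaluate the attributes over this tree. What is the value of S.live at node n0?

12

1. n0.mk = "wp"  [given at root]
2. n1.mk = "mwp"  ["m" ++ S₀.mk]
3. n2.lim = "qp"  ["qp"]
4. n3.live = true  [terminal]
5. n4.live = false  [terminal]
6. n2.ok = "qpw"  [B.lim ++ "w"]
7. n2.pre = 26  [len(B.lim) + 24]
8. n5.key = 12  [B.pre - 14]
9. n6.cnt = false  [terminal]
10. n5.wid = "vr"  ["vr"]
11. n5.depth = "my"  ["my"]
12. n5.off = false  [false]
13. n1.sig = -3  [B.pre - 29]
14. n1.live = 2  [B.pre - 24]
15. n1.env = 18  [len(A.wid) + 16]
16. n7.live = false  [terminal]
17. n8.cnt = true  [terminal]
18. n0.sig = 25  [S₁.live + 23]
19. n0.live = 12  [S₁.live + 10]
20. n0.env = 5  [(if e.live then S₁.sig else S₁.live) + 3]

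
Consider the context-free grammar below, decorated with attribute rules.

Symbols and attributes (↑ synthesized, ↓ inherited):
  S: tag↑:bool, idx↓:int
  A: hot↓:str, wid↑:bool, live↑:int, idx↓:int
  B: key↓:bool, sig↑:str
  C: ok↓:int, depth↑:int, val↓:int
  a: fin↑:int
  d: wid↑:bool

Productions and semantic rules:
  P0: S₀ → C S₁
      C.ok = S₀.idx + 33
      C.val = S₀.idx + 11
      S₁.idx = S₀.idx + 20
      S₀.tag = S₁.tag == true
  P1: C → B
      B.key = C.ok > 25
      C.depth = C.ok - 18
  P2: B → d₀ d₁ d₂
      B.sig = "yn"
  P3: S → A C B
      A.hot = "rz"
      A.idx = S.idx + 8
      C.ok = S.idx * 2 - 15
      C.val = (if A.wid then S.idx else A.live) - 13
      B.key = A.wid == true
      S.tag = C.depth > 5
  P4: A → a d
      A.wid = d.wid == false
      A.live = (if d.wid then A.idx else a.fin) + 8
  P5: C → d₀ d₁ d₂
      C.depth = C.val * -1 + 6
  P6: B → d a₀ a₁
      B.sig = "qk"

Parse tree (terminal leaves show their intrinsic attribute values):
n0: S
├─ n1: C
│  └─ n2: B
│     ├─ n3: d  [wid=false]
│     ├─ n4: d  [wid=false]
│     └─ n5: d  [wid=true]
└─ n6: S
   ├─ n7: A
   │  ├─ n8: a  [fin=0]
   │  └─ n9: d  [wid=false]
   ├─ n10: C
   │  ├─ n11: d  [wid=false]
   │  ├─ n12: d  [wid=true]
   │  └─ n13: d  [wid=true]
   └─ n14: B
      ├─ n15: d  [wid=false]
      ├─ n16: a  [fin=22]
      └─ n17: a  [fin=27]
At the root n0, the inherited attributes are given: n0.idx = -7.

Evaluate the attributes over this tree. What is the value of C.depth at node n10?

6

1. n0.idx = -7  [given at root]
2. n1.ok = 26  [S₀.idx + 33]
3. n1.val = 4  [S₀.idx + 11]
4. n2.key = true  [C.ok > 25]
5. n3.wid = false  [terminal]
6. n4.wid = false  [terminal]
7. n5.wid = true  [terminal]
8. n2.sig = "yn"  ["yn"]
9. n1.depth = 8  [C.ok - 18]
10. n6.idx = 13  [S₀.idx + 20]
11. n7.hot = "rz"  ["rz"]
12. n7.idx = 21  [S.idx + 8]
13. n8.fin = 0  [terminal]
14. n9.wid = false  [terminal]
15. n7.wid = true  [d.wid == false]
16. n7.live = 8  [(if d.wid then A.idx else a.fin) + 8]
17. n10.ok = 11  [S.idx * 2 - 15]
18. n10.val = 0  [(if A.wid then S.idx else A.live) - 13]
19. n11.wid = false  [terminal]
20. n12.wid = true  [terminal]
21. n13.wid = true  [terminal]
22. n10.depth = 6  [C.val * -1 + 6]
23. n14.key = true  [A.wid == true]
24. n15.wid = false  [terminal]
25. n16.fin = 22  [terminal]
26. n17.fin = 27  [terminal]
27. n14.sig = "qk"  ["qk"]
28. n6.tag = true  [C.depth > 5]
29. n0.tag = true  [S₁.tag == true]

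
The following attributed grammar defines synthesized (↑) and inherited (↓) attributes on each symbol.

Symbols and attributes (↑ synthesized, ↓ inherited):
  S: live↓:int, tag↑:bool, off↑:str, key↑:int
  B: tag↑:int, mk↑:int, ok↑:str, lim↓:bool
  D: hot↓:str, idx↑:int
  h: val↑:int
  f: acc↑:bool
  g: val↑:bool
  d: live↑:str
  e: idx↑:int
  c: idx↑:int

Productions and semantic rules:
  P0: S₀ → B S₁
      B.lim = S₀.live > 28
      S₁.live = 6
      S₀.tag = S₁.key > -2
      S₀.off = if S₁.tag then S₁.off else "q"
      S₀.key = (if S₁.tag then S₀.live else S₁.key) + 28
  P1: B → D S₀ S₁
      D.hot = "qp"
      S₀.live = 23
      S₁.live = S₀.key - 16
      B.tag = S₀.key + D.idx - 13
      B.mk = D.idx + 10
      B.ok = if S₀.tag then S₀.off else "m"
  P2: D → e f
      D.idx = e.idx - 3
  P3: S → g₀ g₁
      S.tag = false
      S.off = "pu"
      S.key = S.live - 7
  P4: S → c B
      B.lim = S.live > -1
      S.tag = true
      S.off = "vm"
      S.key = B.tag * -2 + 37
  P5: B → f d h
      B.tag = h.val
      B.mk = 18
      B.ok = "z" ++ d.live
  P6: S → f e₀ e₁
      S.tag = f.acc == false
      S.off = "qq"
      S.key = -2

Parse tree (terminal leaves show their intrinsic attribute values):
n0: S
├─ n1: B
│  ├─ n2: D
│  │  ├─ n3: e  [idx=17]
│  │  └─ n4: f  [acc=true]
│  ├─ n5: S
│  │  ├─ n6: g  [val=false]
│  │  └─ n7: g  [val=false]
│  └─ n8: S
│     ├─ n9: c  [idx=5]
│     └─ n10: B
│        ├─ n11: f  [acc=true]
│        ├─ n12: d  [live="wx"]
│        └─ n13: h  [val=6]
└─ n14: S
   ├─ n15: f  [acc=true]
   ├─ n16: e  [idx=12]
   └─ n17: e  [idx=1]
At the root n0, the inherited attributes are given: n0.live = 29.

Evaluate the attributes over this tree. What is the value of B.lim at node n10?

true

1. n0.live = 29  [given at root]
2. n1.lim = true  [S₀.live > 28]
3. n2.hot = "qp"  ["qp"]
4. n3.idx = 17  [terminal]
5. n4.acc = true  [terminal]
6. n2.idx = 14  [e.idx - 3]
7. n5.live = 23  [23]
8. n6.val = false  [terminal]
9. n7.val = false  [terminal]
10. n5.tag = false  [false]
11. n5.off = "pu"  ["pu"]
12. n5.key = 16  [S.live - 7]
13. n8.live = 0  [S₀.key - 16]
14. n9.idx = 5  [terminal]
15. n10.lim = true  [S.live > -1]
16. n11.acc = true  [terminal]
17. n12.live = "wx"  [terminal]
18. n13.val = 6  [terminal]
19. n10.tag = 6  [h.val]
20. n10.mk = 18  [18]
21. n10.ok = "zwx"  ["z" ++ d.live]
22. n8.tag = true  [true]
23. n8.off = "vm"  ["vm"]
24. n8.key = 25  [B.tag * -2 + 37]
25. n1.tag = 17  [S₀.key + D.idx - 13]
26. n1.mk = 24  [D.idx + 10]
27. n1.ok = "m"  [if S₀.tag then S₀.off else "m"]
28. n14.live = 6  [6]
29. n15.acc = true  [terminal]
30. n16.idx = 12  [terminal]
31. n17.idx = 1  [terminal]
32. n14.tag = false  [f.acc == false]
33. n14.off = "qq"  ["qq"]
34. n14.key = -2  [-2]
35. n0.tag = false  [S₁.key > -2]
36. n0.off = "q"  [if S₁.tag then S₁.off else "q"]
37. n0.key = 26  [(if S₁.tag then S₀.live else S₁.key) + 28]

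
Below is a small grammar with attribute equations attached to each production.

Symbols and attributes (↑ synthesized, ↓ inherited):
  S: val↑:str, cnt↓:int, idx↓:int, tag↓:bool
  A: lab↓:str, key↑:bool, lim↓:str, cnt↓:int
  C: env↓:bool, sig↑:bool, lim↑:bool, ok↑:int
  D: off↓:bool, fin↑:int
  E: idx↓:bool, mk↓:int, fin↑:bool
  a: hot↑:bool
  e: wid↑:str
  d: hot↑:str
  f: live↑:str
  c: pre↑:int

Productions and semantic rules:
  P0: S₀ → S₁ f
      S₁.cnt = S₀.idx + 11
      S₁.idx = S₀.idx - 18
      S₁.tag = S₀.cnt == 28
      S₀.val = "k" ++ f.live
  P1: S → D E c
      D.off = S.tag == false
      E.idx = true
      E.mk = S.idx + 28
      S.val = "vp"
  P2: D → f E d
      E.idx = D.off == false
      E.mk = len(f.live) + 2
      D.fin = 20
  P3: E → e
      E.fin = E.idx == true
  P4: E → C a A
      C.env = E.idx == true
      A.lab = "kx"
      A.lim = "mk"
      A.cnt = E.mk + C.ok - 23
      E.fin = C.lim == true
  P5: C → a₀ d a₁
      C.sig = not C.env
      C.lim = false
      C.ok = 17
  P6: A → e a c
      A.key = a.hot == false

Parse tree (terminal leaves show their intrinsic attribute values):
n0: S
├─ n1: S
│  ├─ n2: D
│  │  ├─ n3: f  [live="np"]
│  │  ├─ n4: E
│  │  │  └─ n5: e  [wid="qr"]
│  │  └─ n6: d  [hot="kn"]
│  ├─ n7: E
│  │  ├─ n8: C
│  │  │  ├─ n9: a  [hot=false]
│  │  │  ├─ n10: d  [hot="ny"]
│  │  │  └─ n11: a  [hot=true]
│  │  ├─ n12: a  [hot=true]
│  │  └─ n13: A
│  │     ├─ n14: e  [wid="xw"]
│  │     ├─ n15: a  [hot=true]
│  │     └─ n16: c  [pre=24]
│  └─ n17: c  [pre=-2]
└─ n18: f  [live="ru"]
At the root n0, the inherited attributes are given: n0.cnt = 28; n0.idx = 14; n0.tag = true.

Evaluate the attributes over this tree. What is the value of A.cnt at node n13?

1. n0.cnt = 28  [given at root]
2. n0.idx = 14  [given at root]
3. n0.tag = true  [given at root]
4. n1.cnt = 25  [S₀.idx + 11]
5. n1.idx = -4  [S₀.idx - 18]
6. n1.tag = true  [S₀.cnt == 28]
7. n2.off = false  [S.tag == false]
8. n3.live = "np"  [terminal]
9. n4.idx = true  [D.off == false]
10. n4.mk = 4  [len(f.live) + 2]
11. n5.wid = "qr"  [terminal]
12. n4.fin = true  [E.idx == true]
13. n6.hot = "kn"  [terminal]
14. n2.fin = 20  [20]
15. n7.idx = true  [true]
16. n7.mk = 24  [S.idx + 28]
17. n8.env = true  [E.idx == true]
18. n9.hot = false  [terminal]
19. n10.hot = "ny"  [terminal]
20. n11.hot = true  [terminal]
21. n8.sig = false  [not C.env]
22. n8.lim = false  [false]
23. n8.ok = 17  [17]
24. n12.hot = true  [terminal]
25. n13.lab = "kx"  ["kx"]
26. n13.lim = "mk"  ["mk"]
27. n13.cnt = 18  [E.mk + C.ok - 23]
28. n14.wid = "xw"  [terminal]
29. n15.hot = true  [terminal]
30. n16.pre = 24  [terminal]
31. n13.key = false  [a.hot == false]
32. n7.fin = false  [C.lim == true]
33. n17.pre = -2  [terminal]
34. n1.val = "vp"  ["vp"]
35. n18.live = "ru"  [terminal]
36. n0.val = "kru"  ["k" ++ f.live]

18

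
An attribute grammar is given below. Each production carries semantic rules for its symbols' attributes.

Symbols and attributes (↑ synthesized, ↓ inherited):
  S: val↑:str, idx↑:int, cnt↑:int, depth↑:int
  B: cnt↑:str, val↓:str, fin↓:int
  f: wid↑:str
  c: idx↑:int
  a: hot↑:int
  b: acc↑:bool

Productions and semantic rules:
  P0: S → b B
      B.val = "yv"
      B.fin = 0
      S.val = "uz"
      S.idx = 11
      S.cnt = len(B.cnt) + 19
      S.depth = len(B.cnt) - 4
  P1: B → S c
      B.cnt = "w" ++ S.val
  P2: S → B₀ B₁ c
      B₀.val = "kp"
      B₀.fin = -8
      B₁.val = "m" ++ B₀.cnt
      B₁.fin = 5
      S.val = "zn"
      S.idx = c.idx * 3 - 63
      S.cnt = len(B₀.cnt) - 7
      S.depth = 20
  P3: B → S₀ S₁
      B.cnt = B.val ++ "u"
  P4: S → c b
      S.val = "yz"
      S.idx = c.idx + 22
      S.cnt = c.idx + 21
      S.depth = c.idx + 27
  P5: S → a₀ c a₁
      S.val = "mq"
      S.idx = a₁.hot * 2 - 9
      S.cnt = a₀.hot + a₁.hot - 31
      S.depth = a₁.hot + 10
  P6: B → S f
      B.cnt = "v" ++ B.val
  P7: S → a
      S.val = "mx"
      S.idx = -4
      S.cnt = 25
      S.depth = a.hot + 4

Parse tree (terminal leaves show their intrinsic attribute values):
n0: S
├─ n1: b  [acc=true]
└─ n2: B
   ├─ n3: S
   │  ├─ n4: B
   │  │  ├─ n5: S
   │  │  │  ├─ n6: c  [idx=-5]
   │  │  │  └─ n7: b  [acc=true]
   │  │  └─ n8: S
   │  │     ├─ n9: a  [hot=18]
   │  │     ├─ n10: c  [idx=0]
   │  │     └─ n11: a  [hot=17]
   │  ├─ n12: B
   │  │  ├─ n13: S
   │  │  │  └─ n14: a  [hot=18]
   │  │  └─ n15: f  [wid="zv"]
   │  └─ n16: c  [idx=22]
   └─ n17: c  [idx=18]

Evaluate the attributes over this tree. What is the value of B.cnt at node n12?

"vmkpu"

1. n1.acc = true  [terminal]
2. n2.val = "yv"  ["yv"]
3. n2.fin = 0  [0]
4. n4.val = "kp"  ["kp"]
5. n4.fin = -8  [-8]
6. n6.idx = -5  [terminal]
7. n7.acc = true  [terminal]
8. n5.val = "yz"  ["yz"]
9. n5.idx = 17  [c.idx + 22]
10. n5.cnt = 16  [c.idx + 21]
11. n5.depth = 22  [c.idx + 27]
12. n9.hot = 18  [terminal]
13. n10.idx = 0  [terminal]
14. n11.hot = 17  [terminal]
15. n8.val = "mq"  ["mq"]
16. n8.idx = 25  [a₁.hot * 2 - 9]
17. n8.cnt = 4  [a₀.hot + a₁.hot - 31]
18. n8.depth = 27  [a₁.hot + 10]
19. n4.cnt = "kpu"  [B.val ++ "u"]
20. n12.val = "mkpu"  ["m" ++ B₀.cnt]
21. n12.fin = 5  [5]
22. n14.hot = 18  [terminal]
23. n13.val = "mx"  ["mx"]
24. n13.idx = -4  [-4]
25. n13.cnt = 25  [25]
26. n13.depth = 22  [a.hot + 4]
27. n15.wid = "zv"  [terminal]
28. n12.cnt = "vmkpu"  ["v" ++ B.val]
29. n16.idx = 22  [terminal]
30. n3.val = "zn"  ["zn"]
31. n3.idx = 3  [c.idx * 3 - 63]
32. n3.cnt = -4  [len(B₀.cnt) - 7]
33. n3.depth = 20  [20]
34. n17.idx = 18  [terminal]
35. n2.cnt = "wzn"  ["w" ++ S.val]
36. n0.val = "uz"  ["uz"]
37. n0.idx = 11  [11]
38. n0.cnt = 22  [len(B.cnt) + 19]
39. n0.depth = -1  [len(B.cnt) - 4]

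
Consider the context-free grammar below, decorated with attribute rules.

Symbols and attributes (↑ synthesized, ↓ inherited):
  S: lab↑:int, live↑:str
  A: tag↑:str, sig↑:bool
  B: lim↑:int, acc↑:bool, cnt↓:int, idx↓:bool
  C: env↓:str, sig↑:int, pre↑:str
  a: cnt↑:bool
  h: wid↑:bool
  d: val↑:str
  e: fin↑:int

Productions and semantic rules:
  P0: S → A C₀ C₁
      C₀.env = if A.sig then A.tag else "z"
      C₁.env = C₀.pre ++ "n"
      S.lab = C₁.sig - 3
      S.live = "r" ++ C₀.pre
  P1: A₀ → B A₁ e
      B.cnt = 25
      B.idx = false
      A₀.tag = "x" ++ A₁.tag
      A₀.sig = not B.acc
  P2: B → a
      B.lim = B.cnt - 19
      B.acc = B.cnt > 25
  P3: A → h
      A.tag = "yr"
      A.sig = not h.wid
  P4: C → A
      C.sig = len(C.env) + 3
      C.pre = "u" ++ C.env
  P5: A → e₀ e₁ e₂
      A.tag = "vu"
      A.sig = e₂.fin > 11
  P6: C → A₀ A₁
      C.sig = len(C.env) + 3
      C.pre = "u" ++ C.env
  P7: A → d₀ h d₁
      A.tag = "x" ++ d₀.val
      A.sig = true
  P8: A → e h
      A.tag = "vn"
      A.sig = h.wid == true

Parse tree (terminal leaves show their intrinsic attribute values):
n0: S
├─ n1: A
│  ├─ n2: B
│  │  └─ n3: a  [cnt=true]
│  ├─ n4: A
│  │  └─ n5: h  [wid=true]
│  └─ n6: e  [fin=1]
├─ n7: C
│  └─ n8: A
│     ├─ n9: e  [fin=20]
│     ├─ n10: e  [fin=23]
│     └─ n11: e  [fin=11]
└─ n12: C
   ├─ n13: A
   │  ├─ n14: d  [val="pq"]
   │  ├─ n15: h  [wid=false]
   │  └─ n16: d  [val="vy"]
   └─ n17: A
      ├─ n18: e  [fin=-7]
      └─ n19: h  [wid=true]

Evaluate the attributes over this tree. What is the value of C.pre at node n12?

1. n2.cnt = 25  [25]
2. n2.idx = false  [false]
3. n3.cnt = true  [terminal]
4. n2.lim = 6  [B.cnt - 19]
5. n2.acc = false  [B.cnt > 25]
6. n5.wid = true  [terminal]
7. n4.tag = "yr"  ["yr"]
8. n4.sig = false  [not h.wid]
9. n6.fin = 1  [terminal]
10. n1.tag = "xyr"  ["x" ++ A₁.tag]
11. n1.sig = true  [not B.acc]
12. n7.env = "xyr"  [if A.sig then A.tag else "z"]
13. n9.fin = 20  [terminal]
14. n10.fin = 23  [terminal]
15. n11.fin = 11  [terminal]
16. n8.tag = "vu"  ["vu"]
17. n8.sig = false  [e₂.fin > 11]
18. n7.sig = 6  [len(C.env) + 3]
19. n7.pre = "uxyr"  ["u" ++ C.env]
20. n12.env = "uxyrn"  [C₀.pre ++ "n"]
21. n14.val = "pq"  [terminal]
22. n15.wid = false  [terminal]
23. n16.val = "vy"  [terminal]
24. n13.tag = "xpq"  ["x" ++ d₀.val]
25. n13.sig = true  [true]
26. n18.fin = -7  [terminal]
27. n19.wid = true  [terminal]
28. n17.tag = "vn"  ["vn"]
29. n17.sig = true  [h.wid == true]
30. n12.sig = 8  [len(C.env) + 3]
31. n12.pre = "uuxyrn"  ["u" ++ C.env]
32. n0.lab = 5  [C₁.sig - 3]
33. n0.live = "ruxyr"  ["r" ++ C₀.pre]

"uuxyrn"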